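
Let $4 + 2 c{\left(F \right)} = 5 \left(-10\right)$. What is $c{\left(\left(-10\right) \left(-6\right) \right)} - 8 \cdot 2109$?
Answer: $-16899$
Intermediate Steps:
$c{\left(F \right)} = -27$ ($c{\left(F \right)} = -2 + \frac{5 \left(-10\right)}{2} = -2 + \frac{1}{2} \left(-50\right) = -2 - 25 = -27$)
$c{\left(\left(-10\right) \left(-6\right) \right)} - 8 \cdot 2109 = -27 - 8 \cdot 2109 = -27 - 16872 = -16899$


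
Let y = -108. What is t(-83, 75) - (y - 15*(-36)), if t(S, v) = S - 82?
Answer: -597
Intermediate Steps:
t(S, v) = -82 + S
t(-83, 75) - (y - 15*(-36)) = (-82 - 83) - (-108 - 15*(-36)) = -165 - (-108 + 540) = -165 - 1*432 = -165 - 432 = -597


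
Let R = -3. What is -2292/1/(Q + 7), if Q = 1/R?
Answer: -15280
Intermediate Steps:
Q = -⅓ (Q = 1/(-3) = -⅓ ≈ -0.33333)
-2292/1/(Q + 7) = -2292/1/(-⅓ + 7) = -2292/1/(20/3) = -2292/(3/20) = (20/3)*(-2292) = -15280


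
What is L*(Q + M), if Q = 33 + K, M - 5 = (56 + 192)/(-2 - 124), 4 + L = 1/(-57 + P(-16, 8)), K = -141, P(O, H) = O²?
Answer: 1752445/4179 ≈ 419.35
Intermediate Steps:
L = -795/199 (L = -4 + 1/(-57 + (-16)²) = -4 + 1/(-57 + 256) = -4 + 1/199 = -795/199 ≈ -3.9950)
M = 191/63 (M = 5 + (56 + 192)/(-2 - 124) = 5 + 248/(-126) = 5 + 248*(-1/126) = 5 - 124/63 = 191/63 ≈ 3.0317)
Q = -108 (Q = 33 - 141 = -108)
L*(Q + M) = -795*(-108 + 191/63)/199 = -795/199*(-6613/63) = 1752445/4179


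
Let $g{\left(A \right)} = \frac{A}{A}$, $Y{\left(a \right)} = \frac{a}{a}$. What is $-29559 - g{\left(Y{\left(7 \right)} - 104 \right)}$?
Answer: $-29560$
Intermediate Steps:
$Y{\left(a \right)} = 1$
$g{\left(A \right)} = 1$
$-29559 - g{\left(Y{\left(7 \right)} - 104 \right)} = -29559 - 1 = -29560$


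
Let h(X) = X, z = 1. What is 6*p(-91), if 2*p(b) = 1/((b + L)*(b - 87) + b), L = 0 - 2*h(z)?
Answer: 3/16463 ≈ 0.00018223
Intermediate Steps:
L = -2 (L = 0 - 2*1 = 0 - 2 = -2)
p(b) = 1/(2*(b + (-87 + b)*(-2 + b))) (p(b) = 1/(2*((b - 2)*(b - 87) + b)) = 1/(2*((-2 + b)*(-87 + b) + b)) = 1/(2*((-87 + b)*(-2 + b) + b)) = 1/(2*(b + (-87 + b)*(-2 + b))))
6*p(-91) = 6*(1/(2*(174 + (-91)² - 88*(-91)))) = 6*(1/(2*(174 + 8281 + 8008))) = 6*((½)/16463) = 6*((½)*(1/16463)) = 6*(1/32926) = 3/16463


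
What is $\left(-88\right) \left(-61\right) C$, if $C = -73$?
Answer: $-391864$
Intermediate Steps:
$\left(-88\right) \left(-61\right) C = \left(-88\right) \left(-61\right) \left(-73\right) = 5368 \left(-73\right) = -391864$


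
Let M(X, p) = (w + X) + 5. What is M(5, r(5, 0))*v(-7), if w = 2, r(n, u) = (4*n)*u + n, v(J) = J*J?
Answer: 588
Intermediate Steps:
v(J) = J**2
r(n, u) = n + 4*n*u (r(n, u) = 4*n*u + n = n + 4*n*u)
M(X, p) = 7 + X (M(X, p) = (2 + X) + 5 = 7 + X)
M(5, r(5, 0))*v(-7) = (7 + 5)*(-7)**2 = 12*49 = 588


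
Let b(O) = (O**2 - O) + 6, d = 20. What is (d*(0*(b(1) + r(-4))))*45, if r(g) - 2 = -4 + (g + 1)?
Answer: 0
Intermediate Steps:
r(g) = -1 + g (r(g) = 2 + (-4 + (g + 1)) = 2 + (-4 + (1 + g)) = 2 + (-3 + g) = -1 + g)
b(O) = 6 + O**2 - O
(d*(0*(b(1) + r(-4))))*45 = (20*(0*((6 + 1**2 - 1*1) + (-1 - 4))))*45 = (20*(0*((6 + 1 - 1) - 5)))*45 = (20*(0*(6 - 5)))*45 = (20*(0*1))*45 = (20*0)*45 = 0*45 = 0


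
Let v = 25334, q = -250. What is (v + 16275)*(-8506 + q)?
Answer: -364328404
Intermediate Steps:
(v + 16275)*(-8506 + q) = (25334 + 16275)*(-8506 - 250) = 41609*(-8756) = -364328404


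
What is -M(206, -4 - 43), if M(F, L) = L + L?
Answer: 94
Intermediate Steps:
M(F, L) = 2*L
-M(206, -4 - 43) = -2*(-4 - 43) = -2*(-47) = -1*(-94) = 94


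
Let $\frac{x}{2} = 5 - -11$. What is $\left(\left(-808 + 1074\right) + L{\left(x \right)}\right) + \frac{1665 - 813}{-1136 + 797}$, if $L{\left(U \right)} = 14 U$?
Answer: $\frac{80398}{113} \approx 711.49$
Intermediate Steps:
$x = 32$ ($x = 2 \left(5 - -11\right) = 2 \left(5 + 11\right) = 2 \cdot 16 = 32$)
$\left(\left(-808 + 1074\right) + L{\left(x \right)}\right) + \frac{1665 - 813}{-1136 + 797} = \left(\left(-808 + 1074\right) + 14 \cdot 32\right) + \frac{1665 - 813}{-1136 + 797} = \left(266 + 448\right) + \frac{852}{-339} = 714 + 852 \left(- \frac{1}{339}\right) = 714 - \frac{284}{113} = \frac{80398}{113}$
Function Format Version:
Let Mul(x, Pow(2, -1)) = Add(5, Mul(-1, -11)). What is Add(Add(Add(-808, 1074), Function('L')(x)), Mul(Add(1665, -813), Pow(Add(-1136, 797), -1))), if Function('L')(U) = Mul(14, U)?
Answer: Rational(80398, 113) ≈ 711.49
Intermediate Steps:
x = 32 (x = Mul(2, Add(5, Mul(-1, -11))) = Mul(2, Add(5, 11)) = Mul(2, 16) = 32)
Add(Add(Add(-808, 1074), Function('L')(x)), Mul(Add(1665, -813), Pow(Add(-1136, 797), -1))) = Add(Add(Add(-808, 1074), Mul(14, 32)), Mul(Add(1665, -813), Pow(Add(-1136, 797), -1))) = Add(Add(266, 448), Mul(852, Pow(-339, -1))) = Add(714, Mul(852, Rational(-1, 339))) = Add(714, Rational(-284, 113)) = Rational(80398, 113)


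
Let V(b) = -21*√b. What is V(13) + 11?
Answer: 11 - 21*√13 ≈ -64.717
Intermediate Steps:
V(13) + 11 = -21*√13 + 11 = 11 - 21*√13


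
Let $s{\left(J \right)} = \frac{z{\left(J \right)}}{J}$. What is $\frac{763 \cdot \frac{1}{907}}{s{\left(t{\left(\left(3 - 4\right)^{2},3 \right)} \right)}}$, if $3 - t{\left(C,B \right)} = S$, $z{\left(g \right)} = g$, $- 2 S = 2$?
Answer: $\frac{763}{907} \approx 0.84124$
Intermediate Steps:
$S = -1$ ($S = \left(- \frac{1}{2}\right) 2 = -1$)
$t{\left(C,B \right)} = 4$ ($t{\left(C,B \right)} = 3 - -1 = 3 + 1 = 4$)
$s{\left(J \right)} = 1$ ($s{\left(J \right)} = \frac{J}{J} = 1$)
$\frac{763 \cdot \frac{1}{907}}{s{\left(t{\left(\left(3 - 4\right)^{2},3 \right)} \right)}} = \frac{763 \cdot \frac{1}{907}}{1} = 763 \cdot \frac{1}{907} \cdot 1 = \frac{763}{907} \cdot 1 = \frac{763}{907}$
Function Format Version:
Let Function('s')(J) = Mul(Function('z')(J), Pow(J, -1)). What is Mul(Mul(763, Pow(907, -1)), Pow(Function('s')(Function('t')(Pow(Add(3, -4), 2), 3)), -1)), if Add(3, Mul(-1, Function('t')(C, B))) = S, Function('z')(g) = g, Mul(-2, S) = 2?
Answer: Rational(763, 907) ≈ 0.84124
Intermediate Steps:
S = -1 (S = Mul(Rational(-1, 2), 2) = -1)
Function('t')(C, B) = 4 (Function('t')(C, B) = Add(3, Mul(-1, -1)) = Add(3, 1) = 4)
Function('s')(J) = 1 (Function('s')(J) = Mul(J, Pow(J, -1)) = 1)
Mul(Mul(763, Pow(907, -1)), Pow(Function('s')(Function('t')(Pow(Add(3, -4), 2), 3)), -1)) = Mul(Mul(763, Pow(907, -1)), Pow(1, -1)) = Mul(Mul(763, Rational(1, 907)), 1) = Mul(Rational(763, 907), 1) = Rational(763, 907)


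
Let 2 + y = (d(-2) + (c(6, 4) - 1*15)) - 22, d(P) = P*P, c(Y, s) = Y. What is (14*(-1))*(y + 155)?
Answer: -1764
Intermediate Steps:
d(P) = P²
y = -29 (y = -2 + (((-2)² + (6 - 1*15)) - 22) = -2 + ((4 + (6 - 15)) - 22) = -2 + ((4 - 9) - 22) = -2 + (-5 - 22) = -2 - 27 = -29)
(14*(-1))*(y + 155) = (14*(-1))*(-29 + 155) = -14*126 = -1764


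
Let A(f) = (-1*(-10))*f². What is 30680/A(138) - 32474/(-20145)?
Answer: 56686643/31970115 ≈ 1.7731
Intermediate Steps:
A(f) = 10*f²
30680/A(138) - 32474/(-20145) = 30680/((10*138²)) - 32474/(-20145) = 30680/((10*19044)) - 32474*(-1/20145) = 30680/190440 + 32474/20145 = 30680*(1/190440) + 32474/20145 = 767/4761 + 32474/20145 = 56686643/31970115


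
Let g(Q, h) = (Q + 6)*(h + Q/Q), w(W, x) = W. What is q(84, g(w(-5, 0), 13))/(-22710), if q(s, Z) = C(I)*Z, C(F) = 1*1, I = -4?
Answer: -7/11355 ≈ -0.00061647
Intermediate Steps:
C(F) = 1
g(Q, h) = (1 + h)*(6 + Q) (g(Q, h) = (6 + Q)*(h + 1) = (6 + Q)*(1 + h) = (1 + h)*(6 + Q))
q(s, Z) = Z (q(s, Z) = 1*Z = Z)
q(84, g(w(-5, 0), 13))/(-22710) = (6 - 5 + 6*13 - 5*13)/(-22710) = (6 - 5 + 78 - 65)*(-1/22710) = 14*(-1/22710) = -7/11355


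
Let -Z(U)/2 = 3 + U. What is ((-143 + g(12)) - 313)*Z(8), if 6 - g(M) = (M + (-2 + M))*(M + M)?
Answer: 21516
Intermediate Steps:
Z(U) = -6 - 2*U (Z(U) = -2*(3 + U) = -6 - 2*U)
g(M) = 6 - 2*M*(-2 + 2*M) (g(M) = 6 - (M + (-2 + M))*(M + M) = 6 - (-2 + 2*M)*2*M = 6 - 2*M*(-2 + 2*M))
((-143 + g(12)) - 313)*Z(8) = ((-143 + (6 - 4*12² + 4*12)) - 313)*(-6 - 2*8) = ((-143 + (6 - 4*144 + 48)) - 313)*(-6 - 16) = ((-143 + (6 - 576 + 48)) - 313)*(-22) = ((-143 - 522) - 313)*(-22) = (-665 - 313)*(-22) = -978*(-22) = 21516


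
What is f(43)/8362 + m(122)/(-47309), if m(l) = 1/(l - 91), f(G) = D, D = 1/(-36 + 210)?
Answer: 11591/2133854846052 ≈ 5.4320e-9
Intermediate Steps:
D = 1/174 ≈ 0.0057471
f(G) = 1/174
m(l) = 1/(-91 + l)
f(43)/8362 + m(122)/(-47309) = (1/174)/8362 + 1/((-91 + 122)*(-47309)) = (1/174)*(1/8362) - 1/47309/31 = 1/1454988 + (1/31)*(-1/47309) = 1/1454988 - 1/1466579 = 11591/2133854846052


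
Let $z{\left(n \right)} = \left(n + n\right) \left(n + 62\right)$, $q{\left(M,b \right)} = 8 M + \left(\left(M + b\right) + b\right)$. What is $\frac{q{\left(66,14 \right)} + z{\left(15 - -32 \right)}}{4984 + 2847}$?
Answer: $\frac{10868}{7831} \approx 1.3878$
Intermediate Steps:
$q{\left(M,b \right)} = 2 b + 9 M$ ($q{\left(M,b \right)} = 8 M + \left(M + 2 b\right) = 2 b + 9 M$)
$z{\left(n \right)} = 2 n \left(62 + n\right)$
$\frac{q{\left(66,14 \right)} + z{\left(15 - -32 \right)}}{4984 + 2847} = \frac{\left(2 \cdot 14 + 9 \cdot 66\right) + 2 \left(15 - -32\right) \left(62 + \left(15 - -32\right)\right)}{4984 + 2847} = \frac{\left(28 + 594\right) + 2 \left(15 + 32\right) \left(62 + \left(15 + 32\right)\right)}{7831} = \left(622 + 2 \cdot 47 \left(62 + 47\right)\right) \frac{1}{7831} = \left(622 + 2 \cdot 47 \cdot 109\right) \frac{1}{7831} = \left(622 + 10246\right) \frac{1}{7831} = 10868 \cdot \frac{1}{7831} = \frac{10868}{7831}$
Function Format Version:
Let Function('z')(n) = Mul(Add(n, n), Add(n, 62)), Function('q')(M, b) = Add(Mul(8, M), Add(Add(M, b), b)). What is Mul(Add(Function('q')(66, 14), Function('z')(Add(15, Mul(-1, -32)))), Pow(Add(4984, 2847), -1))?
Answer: Rational(10868, 7831) ≈ 1.3878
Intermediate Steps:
Function('q')(M, b) = Add(Mul(2, b), Mul(9, M)) (Function('q')(M, b) = Add(Mul(8, M), Add(M, Mul(2, b))) = Add(Mul(2, b), Mul(9, M)))
Function('z')(n) = Mul(2, n, Add(62, n)) (Function('z')(n) = Mul(Mul(2, n), Add(62, n)) = Mul(2, n, Add(62, n)))
Mul(Add(Function('q')(66, 14), Function('z')(Add(15, Mul(-1, -32)))), Pow(Add(4984, 2847), -1)) = Mul(Add(Add(Mul(2, 14), Mul(9, 66)), Mul(2, Add(15, Mul(-1, -32)), Add(62, Add(15, Mul(-1, -32))))), Pow(Add(4984, 2847), -1)) = Mul(Add(Add(28, 594), Mul(2, Add(15, 32), Add(62, Add(15, 32)))), Pow(7831, -1)) = Mul(Add(622, Mul(2, 47, Add(62, 47))), Rational(1, 7831)) = Mul(Add(622, Mul(2, 47, 109)), Rational(1, 7831)) = Mul(Add(622, 10246), Rational(1, 7831)) = Mul(10868, Rational(1, 7831)) = Rational(10868, 7831)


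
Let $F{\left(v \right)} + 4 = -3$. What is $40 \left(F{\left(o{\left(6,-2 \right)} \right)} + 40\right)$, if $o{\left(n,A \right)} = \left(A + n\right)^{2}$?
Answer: $1320$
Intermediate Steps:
$F{\left(v \right)} = -7$ ($F{\left(v \right)} = -4 - 3 = -7$)
$40 \left(F{\left(o{\left(6,-2 \right)} \right)} + 40\right) = 40 \left(-7 + 40\right) = 40 \cdot 33 = 1320$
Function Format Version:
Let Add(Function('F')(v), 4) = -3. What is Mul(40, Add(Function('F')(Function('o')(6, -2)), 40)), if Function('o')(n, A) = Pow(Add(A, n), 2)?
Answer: 1320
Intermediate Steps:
Function('F')(v) = -7 (Function('F')(v) = Add(-4, -3) = -7)
Mul(40, Add(Function('F')(Function('o')(6, -2)), 40)) = Mul(40, Add(-7, 40)) = Mul(40, 33) = 1320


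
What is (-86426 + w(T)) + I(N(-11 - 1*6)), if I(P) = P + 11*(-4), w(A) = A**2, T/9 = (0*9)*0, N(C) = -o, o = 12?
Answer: -86482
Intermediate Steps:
N(C) = -12 (N(C) = -1*12 = -12)
T = 0 (T = 9*((0*9)*0) = 9*(0*0) = 9*0 = 0)
I(P) = -44 + P (I(P) = P - 44 = -44 + P)
(-86426 + w(T)) + I(N(-11 - 1*6)) = (-86426 + 0**2) + (-44 - 12) = (-86426 + 0) - 56 = -86426 - 56 = -86482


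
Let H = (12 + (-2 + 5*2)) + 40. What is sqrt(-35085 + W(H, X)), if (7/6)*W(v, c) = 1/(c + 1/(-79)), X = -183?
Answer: 6*I*sqrt(2495580408741)/50603 ≈ 187.31*I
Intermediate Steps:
H = 60 (H = (12 + (-2 + 10)) + 40 = (12 + 8) + 40 = 20 + 40 = 60)
W(v, c) = 6/(7*(-1/79 + c)) (W(v, c) = 6/(7*(c + 1/(-79))) = 6/(7*(c - 1/79)) = 6/(7*(-1/79 + c)))
sqrt(-35085 + W(H, X)) = sqrt(-35085 + 474/(7*(-1 + 79*(-183)))) = sqrt(-35085 + 474/(7*(-1 - 14457))) = sqrt(-35085 + (474/7)/(-14458)) = sqrt(-35085 + (474/7)*(-1/14458)) = sqrt(-35085 - 237/50603) = sqrt(-1775406492/50603) = 6*I*sqrt(2495580408741)/50603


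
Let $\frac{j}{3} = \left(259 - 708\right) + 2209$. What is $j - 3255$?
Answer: $2025$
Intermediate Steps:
$j = 5280$ ($j = 3 \left(\left(259 - 708\right) + 2209\right) = 3 \left(-449 + 2209\right) = 3 \cdot 1760 = 5280$)
$j - 3255 = 5280 - 3255 = 2025$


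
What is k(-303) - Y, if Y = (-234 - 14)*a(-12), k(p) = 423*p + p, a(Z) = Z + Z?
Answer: -134424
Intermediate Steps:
a(Z) = 2*Z
k(p) = 424*p
Y = 5952 (Y = (-234 - 14)*(2*(-12)) = -248*(-24) = 5952)
k(-303) - Y = 424*(-303) - 1*5952 = -128472 - 5952 = -134424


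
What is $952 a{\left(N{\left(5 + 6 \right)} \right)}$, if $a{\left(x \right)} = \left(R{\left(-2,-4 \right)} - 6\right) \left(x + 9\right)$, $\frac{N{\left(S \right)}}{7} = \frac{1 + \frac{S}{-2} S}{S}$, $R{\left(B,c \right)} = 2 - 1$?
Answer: $\frac{1511300}{11} \approx 1.3739 \cdot 10^{5}$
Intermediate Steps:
$R{\left(B,c \right)} = 1$
$N{\left(S \right)} = \frac{7 \left(1 - \frac{S^{2}}{2}\right)}{S}$ ($N{\left(S \right)} = 7 \frac{1 + \frac{S}{-2} S}{S} = 7 \frac{1 + S \left(- \frac{1}{2}\right) S}{S} = 7 \frac{1 + - \frac{S}{2} S}{S} = 7 \frac{1 - \frac{S^{2}}{2}}{S} = \frac{7 \left(1 - \frac{S^{2}}{2}\right)}{S}$)
$a{\left(x \right)} = -45 - 5 x$ ($a{\left(x \right)} = \left(1 - 6\right) \left(x + 9\right) = - 5 \left(9 + x\right) = -45 - 5 x$)
$952 a{\left(N{\left(5 + 6 \right)} \right)} = 952 \left(-45 - 5 \left(\frac{7}{5 + 6} - \frac{7 \left(5 + 6\right)}{2}\right)\right) = 952 \left(-45 - 5 \left(\frac{7}{11} - \frac{77}{2}\right)\right) = 952 \left(-45 - - \frac{4165}{22}\right) = 952 \left(-45 + \frac{4165}{22}\right) = 952 \cdot \frac{3175}{22} = \frac{1511300}{11}$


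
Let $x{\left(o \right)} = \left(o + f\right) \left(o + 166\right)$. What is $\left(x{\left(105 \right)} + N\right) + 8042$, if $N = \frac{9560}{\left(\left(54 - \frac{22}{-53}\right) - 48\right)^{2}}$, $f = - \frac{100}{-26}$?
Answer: $\frac{1419079353}{37570} \approx 37772.0$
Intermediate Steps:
$f = \frac{50}{13}$ ($f = \left(-100\right) \left(- \frac{1}{26}\right) = \frac{50}{13} \approx 3.8462$)
$x{\left(o \right)} = \left(166 + o\right) \left(\frac{50}{13} + o\right)$ ($x{\left(o \right)} = \left(o + \frac{50}{13}\right) \left(o + 166\right) = \left(\frac{50}{13} + o\right) \left(166 + o\right) = \left(166 + o\right) \left(\frac{50}{13} + o\right)$)
$N = \frac{671351}{2890}$ ($N = \frac{9560}{\left(\left(54 - - \frac{22}{53}\right) - 48\right)^{2}} = \frac{9560}{\left(\left(54 + \frac{22}{53}\right) - 48\right)^{2}} = \frac{9560}{\left(\frac{2884}{53} - 48\right)^{2}} = \frac{9560}{\left(\frac{340}{53}\right)^{2}} = \frac{9560}{\frac{115600}{2809}} = 9560 \cdot \frac{2809}{115600} = \frac{671351}{2890} \approx 232.3$)
$\left(x{\left(105 \right)} + N\right) + 8042 = \left(\left(\frac{8300}{13} + 105^{2} + \frac{2208}{13} \cdot 105\right) + \frac{671351}{2890}\right) + 8042 = \left(\left(\frac{8300}{13} + 11025 + \frac{231840}{13}\right) + \frac{671351}{2890}\right) + 8042 = \left(\frac{383465}{13} + \frac{671351}{2890}\right) + 8042 = \frac{1116941413}{37570} + 8042 = \frac{1419079353}{37570}$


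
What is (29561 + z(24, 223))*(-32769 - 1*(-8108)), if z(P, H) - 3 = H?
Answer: -734577207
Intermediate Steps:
z(P, H) = 3 + H
(29561 + z(24, 223))*(-32769 - 1*(-8108)) = (29561 + (3 + 223))*(-32769 - 1*(-8108)) = (29561 + 226)*(-32769 + 8108) = 29787*(-24661) = -734577207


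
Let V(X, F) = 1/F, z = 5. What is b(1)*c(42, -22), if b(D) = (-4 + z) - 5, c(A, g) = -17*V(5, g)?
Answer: -34/11 ≈ -3.0909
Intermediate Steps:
c(A, g) = -17/g
b(D) = -4 (b(D) = (-4 + 5) - 5 = 1 - 5 = -4)
b(1)*c(42, -22) = -(-68)/(-22) = -(-68)*(-1)/22 = -4*17/22 = -34/11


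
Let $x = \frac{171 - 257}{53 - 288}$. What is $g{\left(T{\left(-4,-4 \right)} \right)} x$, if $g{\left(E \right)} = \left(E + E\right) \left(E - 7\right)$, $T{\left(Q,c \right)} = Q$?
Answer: $\frac{7568}{235} \approx 32.204$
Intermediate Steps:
$g{\left(E \right)} = 2 E \left(-7 + E\right)$
$x = \frac{86}{235}$ ($x = - \frac{86}{-235} = \left(-86\right) \left(- \frac{1}{235}\right) = \frac{86}{235} \approx 0.36596$)
$g{\left(T{\left(-4,-4 \right)} \right)} x = 2 \left(-4\right) \left(-7 - 4\right) \frac{86}{235} = 2 \left(-4\right) \left(-11\right) \frac{86}{235} = 88 \cdot \frac{86}{235} = \frac{7568}{235}$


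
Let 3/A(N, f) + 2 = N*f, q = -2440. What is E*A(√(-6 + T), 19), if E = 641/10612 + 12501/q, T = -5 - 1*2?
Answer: 98322429/15202592020 + 1868126151*I*√13/30405184040 ≈ 0.0064675 + 0.22153*I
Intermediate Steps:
T = -7 (T = -5 - 2 = -7)
E = -32774143/6473320 (E = 641/10612 + 12501/(-2440) = 641*(1/10612) + 12501*(-1/2440) = 641/10612 - 12501/2440 = -32774143/6473320 ≈ -5.0630)
A(N, f) = 3/(-2 + N*f)
E*A(√(-6 + T), 19) = -98322429/(6473320*(-2 + √(-6 - 7)*19)) = -98322429/(6473320*(-2 + √(-13)*19)) = -98322429/(6473320*(-2 + (I*√13)*19)) = -98322429/(6473320*(-2 + 19*I*√13))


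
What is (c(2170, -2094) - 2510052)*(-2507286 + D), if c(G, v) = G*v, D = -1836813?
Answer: 30643413357168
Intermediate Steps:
(c(2170, -2094) - 2510052)*(-2507286 + D) = (2170*(-2094) - 2510052)*(-2507286 - 1836813) = (-4543980 - 2510052)*(-4344099) = -7054032*(-4344099) = 30643413357168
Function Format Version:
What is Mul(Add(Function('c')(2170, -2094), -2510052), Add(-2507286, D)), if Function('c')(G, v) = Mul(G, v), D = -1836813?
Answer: 30643413357168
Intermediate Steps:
Mul(Add(Function('c')(2170, -2094), -2510052), Add(-2507286, D)) = Mul(Add(Mul(2170, -2094), -2510052), Add(-2507286, -1836813)) = Mul(Add(-4543980, -2510052), -4344099) = Mul(-7054032, -4344099) = 30643413357168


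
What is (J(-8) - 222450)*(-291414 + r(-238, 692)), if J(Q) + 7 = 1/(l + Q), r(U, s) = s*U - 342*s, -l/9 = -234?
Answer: 161663934231795/1049 ≈ 1.5411e+11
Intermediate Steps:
l = 2106 (l = -9*(-234) = 2106)
r(U, s) = -342*s + U*s (r(U, s) = U*s - 342*s = -342*s + U*s)
J(Q) = -7 + 1/(2106 + Q)
(J(-8) - 222450)*(-291414 + r(-238, 692)) = ((-14741 - 7*(-8))/(2106 - 8) - 222450)*(-291414 + 692*(-342 - 238)) = ((-14741 + 56)/2098 - 222450)*(-291414 + 692*(-580)) = ((1/2098)*(-14685) - 222450)*(-291414 - 401360) = (-14685/2098 - 222450)*(-692774) = -466714785/2098*(-692774) = 161663934231795/1049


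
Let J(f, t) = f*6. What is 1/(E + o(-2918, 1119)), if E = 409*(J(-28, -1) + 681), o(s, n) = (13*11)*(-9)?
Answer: 1/208530 ≈ 4.7955e-6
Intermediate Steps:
J(f, t) = 6*f
o(s, n) = -1287 (o(s, n) = 143*(-9) = -1287)
E = 209817 (E = 409*(6*(-28) + 681) = 409*(-168 + 681) = 409*513 = 209817)
1/(E + o(-2918, 1119)) = 1/(209817 - 1287) = 1/208530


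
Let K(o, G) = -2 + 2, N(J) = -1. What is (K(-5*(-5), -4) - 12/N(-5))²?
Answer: 144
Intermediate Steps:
K(o, G) = 0
(K(-5*(-5), -4) - 12/N(-5))² = (0 - 12/(-1))² = (0 - 12*(-1))² = (0 + 12)² = 12² = 144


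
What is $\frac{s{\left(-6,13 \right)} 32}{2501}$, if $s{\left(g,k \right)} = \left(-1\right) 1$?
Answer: $- \frac{32}{2501} \approx -0.012795$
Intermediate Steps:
$s{\left(g,k \right)} = -1$
$\frac{s{\left(-6,13 \right)} 32}{2501} = \frac{\left(-1\right) 32}{2501} = \left(-32\right) \frac{1}{2501} = - \frac{32}{2501}$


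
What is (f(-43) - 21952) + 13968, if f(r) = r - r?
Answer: -7984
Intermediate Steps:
f(r) = 0
(f(-43) - 21952) + 13968 = (0 - 21952) + 13968 = -21952 + 13968 = -7984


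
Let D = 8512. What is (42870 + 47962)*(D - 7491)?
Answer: 92739472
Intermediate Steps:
(42870 + 47962)*(D - 7491) = (42870 + 47962)*(8512 - 7491) = 90832*1021 = 92739472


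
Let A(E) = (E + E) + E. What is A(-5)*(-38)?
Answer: 570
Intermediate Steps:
A(E) = 3*E (A(E) = 2*E + E = 3*E)
A(-5)*(-38) = (3*(-5))*(-38) = -15*(-38) = 570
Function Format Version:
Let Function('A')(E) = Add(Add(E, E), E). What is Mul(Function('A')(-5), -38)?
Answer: 570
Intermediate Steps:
Function('A')(E) = Mul(3, E) (Function('A')(E) = Add(Mul(2, E), E) = Mul(3, E))
Mul(Function('A')(-5), -38) = Mul(Mul(3, -5), -38) = Mul(-15, -38) = 570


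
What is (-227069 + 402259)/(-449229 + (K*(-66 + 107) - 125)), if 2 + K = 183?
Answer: -175190/441933 ≈ -0.39642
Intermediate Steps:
K = 181 (K = -2 + 183 = 181)
(-227069 + 402259)/(-449229 + (K*(-66 + 107) - 125)) = (-227069 + 402259)/(-449229 + (181*(-66 + 107) - 125)) = 175190/(-449229 + (181*41 - 125)) = 175190/(-449229 + (7421 - 125)) = 175190/(-449229 + 7296) = 175190/(-441933) = 175190*(-1/441933) = -175190/441933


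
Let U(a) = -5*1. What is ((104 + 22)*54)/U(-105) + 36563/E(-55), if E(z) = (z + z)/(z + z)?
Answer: 176011/5 ≈ 35202.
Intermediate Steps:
E(z) = 1 (E(z) = (2*z)/((2*z)) = (2*z)*(1/(2*z)) = 1)
U(a) = -5
((104 + 22)*54)/U(-105) + 36563/E(-55) = ((104 + 22)*54)/(-5) + 36563/1 = (126*54)*(-1/5) + 36563*1 = 6804*(-1/5) + 36563 = -6804/5 + 36563 = 176011/5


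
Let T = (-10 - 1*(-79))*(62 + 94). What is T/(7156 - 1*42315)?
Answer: -10764/35159 ≈ -0.30615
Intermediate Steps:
T = 10764 (T = (-10 + 79)*156 = 69*156 = 10764)
T/(7156 - 1*42315) = 10764/(7156 - 1*42315) = 10764/(7156 - 42315) = 10764/(-35159) = 10764*(-1/35159) = -10764/35159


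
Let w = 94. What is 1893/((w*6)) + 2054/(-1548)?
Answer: 147659/72756 ≈ 2.0295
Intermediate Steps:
1893/((w*6)) + 2054/(-1548) = 1893/((94*6)) + 2054/(-1548) = 1893/564 + 2054*(-1/1548) = 1893*(1/564) - 1027/774 = 631/188 - 1027/774 = 147659/72756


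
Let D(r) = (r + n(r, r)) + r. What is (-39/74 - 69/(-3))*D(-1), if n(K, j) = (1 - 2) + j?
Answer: -3326/37 ≈ -89.892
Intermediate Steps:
n(K, j) = -1 + j
D(r) = -1 + 3*r (D(r) = (r + (-1 + r)) + r = (-1 + 2*r) + r = -1 + 3*r)
(-39/74 - 69/(-3))*D(-1) = (-39/74 - 69/(-3))*(-1 + 3*(-1)) = (-39*1/74 - 69*(-⅓))*(-1 - 3) = (-39/74 + 23)*(-4) = (1663/74)*(-4) = -3326/37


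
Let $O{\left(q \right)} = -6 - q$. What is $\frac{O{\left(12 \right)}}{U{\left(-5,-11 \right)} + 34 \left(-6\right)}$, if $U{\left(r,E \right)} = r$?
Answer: $\frac{18}{209} \approx 0.086124$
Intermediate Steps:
$\frac{O{\left(12 \right)}}{U{\left(-5,-11 \right)} + 34 \left(-6\right)} = \frac{-6 - 12}{-5 + 34 \left(-6\right)} = \frac{-6 - 12}{-5 - 204} = \frac{1}{-209} \left(-18\right) = \left(- \frac{1}{209}\right) \left(-18\right) = \frac{18}{209}$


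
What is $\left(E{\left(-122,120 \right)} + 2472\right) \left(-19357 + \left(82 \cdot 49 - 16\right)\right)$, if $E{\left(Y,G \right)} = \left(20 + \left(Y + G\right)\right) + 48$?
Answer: $-38970990$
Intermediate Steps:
$E{\left(Y,G \right)} = 68 + G + Y$ ($E{\left(Y,G \right)} = \left(20 + \left(G + Y\right)\right) + 48 = \left(20 + G + Y\right) + 48 = 68 + G + Y$)
$\left(E{\left(-122,120 \right)} + 2472\right) \left(-19357 + \left(82 \cdot 49 - 16\right)\right) = \left(\left(68 + 120 - 122\right) + 2472\right) \left(-19357 + \left(82 \cdot 49 - 16\right)\right) = \left(66 + 2472\right) \left(-19357 + \left(4018 - 16\right)\right) = 2538 \left(-19357 + 4002\right) = 2538 \left(-15355\right) = -38970990$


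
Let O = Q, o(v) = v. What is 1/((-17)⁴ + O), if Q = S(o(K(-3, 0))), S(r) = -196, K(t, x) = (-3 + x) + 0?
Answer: 1/83325 ≈ 1.2001e-5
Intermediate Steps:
K(t, x) = -3 + x
Q = -196
O = -196
1/((-17)⁴ + O) = 1/((-17)⁴ - 196) = 1/(83521 - 196) = 1/83325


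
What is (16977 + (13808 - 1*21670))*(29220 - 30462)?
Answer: -11320830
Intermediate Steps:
(16977 + (13808 - 1*21670))*(29220 - 30462) = (16977 + (13808 - 21670))*(-1242) = (16977 - 7862)*(-1242) = 9115*(-1242) = -11320830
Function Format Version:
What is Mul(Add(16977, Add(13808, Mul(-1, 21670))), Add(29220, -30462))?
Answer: -11320830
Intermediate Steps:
Mul(Add(16977, Add(13808, Mul(-1, 21670))), Add(29220, -30462)) = Mul(Add(16977, Add(13808, -21670)), -1242) = Mul(Add(16977, -7862), -1242) = Mul(9115, -1242) = -11320830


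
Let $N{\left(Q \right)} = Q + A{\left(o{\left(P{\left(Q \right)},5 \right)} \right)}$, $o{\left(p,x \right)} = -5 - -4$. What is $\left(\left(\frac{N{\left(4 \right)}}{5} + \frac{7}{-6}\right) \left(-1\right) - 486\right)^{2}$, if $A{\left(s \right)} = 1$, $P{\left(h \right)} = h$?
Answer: $\frac{8497225}{36} \approx 2.3603 \cdot 10^{5}$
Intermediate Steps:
$o{\left(p,x \right)} = -1$ ($o{\left(p,x \right)} = -5 + 4 = -1$)
$N{\left(Q \right)} = 1 + Q$ ($N{\left(Q \right)} = Q + 1 = 1 + Q$)
$\left(\left(\frac{N{\left(4 \right)}}{5} + \frac{7}{-6}\right) \left(-1\right) - 486\right)^{2} = \left(\left(\frac{1 + 4}{5} + \frac{7}{-6}\right) \left(-1\right) - 486\right)^{2} = \left(\left(5 \cdot \frac{1}{5} + 7 \left(- \frac{1}{6}\right)\right) \left(-1\right) - 486\right)^{2} = \left(\left(1 - \frac{7}{6}\right) \left(-1\right) - 486\right)^{2} = \left(\left(- \frac{1}{6}\right) \left(-1\right) - 486\right)^{2} = \left(\frac{1}{6} - 486\right)^{2} = \left(- \frac{2915}{6}\right)^{2} = \frac{8497225}{36}$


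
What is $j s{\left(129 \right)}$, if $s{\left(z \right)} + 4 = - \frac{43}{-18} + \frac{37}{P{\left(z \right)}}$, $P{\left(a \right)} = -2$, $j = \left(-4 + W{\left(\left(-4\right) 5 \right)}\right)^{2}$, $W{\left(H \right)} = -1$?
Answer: $- \frac{4525}{9} \approx -502.78$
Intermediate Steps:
$j = 25$ ($j = \left(-4 - 1\right)^{2} = \left(-5\right)^{2} = 25$)
$s{\left(z \right)} = - \frac{181}{9}$ ($s{\left(z \right)} = -4 + \left(- \frac{43}{-18} + \frac{37}{-2}\right) = -4 + \left(\left(-43\right) \left(- \frac{1}{18}\right) + 37 \left(- \frac{1}{2}\right)\right) = -4 + \left(\frac{43}{18} - \frac{37}{2}\right) = -4 - \frac{145}{9} = - \frac{181}{9}$)
$j s{\left(129 \right)} = 25 \left(- \frac{181}{9}\right) = - \frac{4525}{9}$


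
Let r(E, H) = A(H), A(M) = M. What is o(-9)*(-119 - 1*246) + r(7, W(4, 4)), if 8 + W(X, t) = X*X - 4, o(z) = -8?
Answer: 2924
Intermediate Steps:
W(X, t) = -12 + X² (W(X, t) = -8 + (X*X - 4) = -8 + (X² - 4) = -8 + (-4 + X²) = -12 + X²)
r(E, H) = H
o(-9)*(-119 - 1*246) + r(7, W(4, 4)) = -8*(-119 - 1*246) + (-12 + 4²) = -8*(-119 - 246) + (-12 + 16) = -8*(-365) + 4 = 2920 + 4 = 2924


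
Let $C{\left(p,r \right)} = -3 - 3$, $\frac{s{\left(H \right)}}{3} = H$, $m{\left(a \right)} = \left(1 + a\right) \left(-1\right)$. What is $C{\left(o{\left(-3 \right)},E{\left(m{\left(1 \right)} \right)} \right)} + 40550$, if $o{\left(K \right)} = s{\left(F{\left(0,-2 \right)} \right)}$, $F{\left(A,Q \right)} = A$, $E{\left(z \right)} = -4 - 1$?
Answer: $40544$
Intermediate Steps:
$m{\left(a \right)} = -1 - a$
$E{\left(z \right)} = -5$ ($E{\left(z \right)} = -4 - 1 = -5$)
$s{\left(H \right)} = 3 H$
$o{\left(K \right)} = 0$ ($o{\left(K \right)} = 3 \cdot 0 = 0$)
$C{\left(p,r \right)} = -6$ ($C{\left(p,r \right)} = -3 - 3 = -6$)
$C{\left(o{\left(-3 \right)},E{\left(m{\left(1 \right)} \right)} \right)} + 40550 = -6 + 40550 = 40544$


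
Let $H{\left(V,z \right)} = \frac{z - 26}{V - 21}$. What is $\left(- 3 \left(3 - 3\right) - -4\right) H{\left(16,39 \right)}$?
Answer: $- \frac{52}{5} \approx -10.4$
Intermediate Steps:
$H{\left(V,z \right)} = \frac{-26 + z}{-21 + V}$
$\left(- 3 \left(3 - 3\right) - -4\right) H{\left(16,39 \right)} = \left(- 3 \left(3 - 3\right) - -4\right) \frac{-26 + 39}{-21 + 16} = \left(\left(-3\right) 0 + 4\right) \frac{1}{-5} \cdot 13 = \left(0 + 4\right) \left(\left(- \frac{1}{5}\right) 13\right) = 4 \left(- \frac{13}{5}\right) = - \frac{52}{5}$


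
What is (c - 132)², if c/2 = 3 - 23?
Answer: 29584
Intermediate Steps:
c = -40 (c = 2*(3 - 23) = 2*(-20) = -40)
(c - 132)² = (-40 - 132)² = (-172)² = 29584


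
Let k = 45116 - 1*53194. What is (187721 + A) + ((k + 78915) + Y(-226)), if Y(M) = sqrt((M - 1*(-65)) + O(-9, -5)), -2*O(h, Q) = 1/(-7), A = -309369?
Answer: -50811 + I*sqrt(31542)/14 ≈ -50811.0 + 12.686*I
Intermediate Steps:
O(h, Q) = 1/14 (O(h, Q) = -1/2/(-7) = -1/2*(-1/7) = 1/14)
Y(M) = sqrt(911/14 + M) (Y(M) = sqrt((M - 1*(-65)) + 1/14) = sqrt((M + 65) + 1/14) = sqrt((65 + M) + 1/14) = sqrt(911/14 + M))
k = -8078 (k = 45116 - 53194 = -8078)
(187721 + A) + ((k + 78915) + Y(-226)) = (187721 - 309369) + ((-8078 + 78915) + sqrt(12754 + 196*(-226))/14) = -121648 + (70837 + sqrt(12754 - 44296)/14) = -121648 + (70837 + sqrt(-31542)/14) = -121648 + (70837 + (I*sqrt(31542))/14) = -121648 + (70837 + I*sqrt(31542)/14) = -50811 + I*sqrt(31542)/14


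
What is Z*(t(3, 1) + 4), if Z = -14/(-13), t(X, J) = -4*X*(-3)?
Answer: 560/13 ≈ 43.077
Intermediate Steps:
t(X, J) = 12*X
Z = 14/13 (Z = -14*(-1/13) = 14/13 ≈ 1.0769)
Z*(t(3, 1) + 4) = 14*(12*3 + 4)/13 = 14*(36 + 4)/13 = (14/13)*40 = 560/13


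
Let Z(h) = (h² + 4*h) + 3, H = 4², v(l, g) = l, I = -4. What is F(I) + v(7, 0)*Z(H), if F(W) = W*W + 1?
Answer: 2278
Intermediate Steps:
H = 16
Z(h) = 3 + h² + 4*h
F(W) = 1 + W² (F(W) = W² + 1 = 1 + W²)
F(I) + v(7, 0)*Z(H) = (1 + (-4)²) + 7*(3 + 16² + 4*16) = (1 + 16) + 7*(3 + 256 + 64) = 17 + 7*323 = 17 + 2261 = 2278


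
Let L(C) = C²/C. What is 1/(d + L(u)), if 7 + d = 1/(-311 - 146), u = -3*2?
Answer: -457/5942 ≈ -0.076910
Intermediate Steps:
u = -6
L(C) = C
d = -3200/457 (d = -7 + 1/(-311 - 146) = -7 + 1/(-457) = -7 - 1/457 = -3200/457 ≈ -7.0022)
1/(d + L(u)) = 1/(-3200/457 - 6) = 1/(-5942/457) = -457/5942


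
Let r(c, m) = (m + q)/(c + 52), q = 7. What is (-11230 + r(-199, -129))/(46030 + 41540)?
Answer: -825344/6436395 ≈ -0.12823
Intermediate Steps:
r(c, m) = (7 + m)/(52 + c) (r(c, m) = (m + 7)/(c + 52) = (7 + m)/(52 + c))
(-11230 + r(-199, -129))/(46030 + 41540) = (-11230 + (7 - 129)/(52 - 199))/(46030 + 41540) = (-11230 - 122/(-147))/87570 = (-11230 - 1/147*(-122))*(1/87570) = (-11230 + 122/147)*(1/87570) = -1650688/147*1/87570 = -825344/6436395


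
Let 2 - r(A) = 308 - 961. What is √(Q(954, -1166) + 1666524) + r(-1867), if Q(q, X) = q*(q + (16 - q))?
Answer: 655 + 2*√420447 ≈ 1951.8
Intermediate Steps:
Q(q, X) = 16*q (Q(q, X) = q*16 = 16*q)
r(A) = 655 (r(A) = 2 - (308 - 961) = 2 - 1*(-653) = 2 + 653 = 655)
√(Q(954, -1166) + 1666524) + r(-1867) = √(16*954 + 1666524) + 655 = √(15264 + 1666524) + 655 = √1681788 + 655 = 2*√420447 + 655 = 655 + 2*√420447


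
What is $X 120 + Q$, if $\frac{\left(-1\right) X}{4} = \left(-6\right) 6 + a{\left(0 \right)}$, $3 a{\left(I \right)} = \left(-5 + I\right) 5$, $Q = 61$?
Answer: $21341$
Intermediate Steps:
$a{\left(I \right)} = - \frac{25}{3} + \frac{5 I}{3}$ ($a{\left(I \right)} = \frac{\left(-5 + I\right) 5}{3} = \frac{-25 + 5 I}{3} = - \frac{25}{3} + \frac{5 I}{3}$)
$X = \frac{532}{3}$ ($X = - 4 \left(\left(-6\right) 6 + \left(- \frac{25}{3} + \frac{5}{3} \cdot 0\right)\right) = - 4 \left(-36 + \left(- \frac{25}{3} + 0\right)\right) = - 4 \left(-36 - \frac{25}{3}\right) = \left(-4\right) \left(- \frac{133}{3}\right) = \frac{532}{3} \approx 177.33$)
$X 120 + Q = \frac{532}{3} \cdot 120 + 61 = 21280 + 61 = 21341$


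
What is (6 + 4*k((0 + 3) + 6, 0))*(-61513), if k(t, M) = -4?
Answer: 615130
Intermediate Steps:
(6 + 4*k((0 + 3) + 6, 0))*(-61513) = (6 + 4*(-4))*(-61513) = (6 - 16)*(-61513) = -10*(-61513) = 615130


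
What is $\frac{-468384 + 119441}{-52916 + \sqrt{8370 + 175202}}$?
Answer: $\frac{4616166947}{699979871} + \frac{348943 \sqrt{45893}}{1399959742} \approx 6.6481$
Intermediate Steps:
$\frac{-468384 + 119441}{-52916 + \sqrt{8370 + 175202}} = - \frac{348943}{-52916 + \sqrt{183572}} = - \frac{348943}{-52916 + 2 \sqrt{45893}}$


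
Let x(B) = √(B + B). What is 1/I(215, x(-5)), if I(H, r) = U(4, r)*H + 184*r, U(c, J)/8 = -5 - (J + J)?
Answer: I/(8*(-1075*I + 407*√10)) ≈ -4.7784e-5 + 5.721e-5*I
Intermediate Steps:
x(B) = √2*√B (x(B) = √(2*B) = √2*√B)
U(c, J) = -40 - 16*J (U(c, J) = 8*(-5 - (J + J)) = 8*(-5 - 2*J) = -40 - 16*J)
I(H, r) = 184*r + H*(-40 - 16*r) (I(H, r) = (-40 - 16*r)*H + 184*r = H*(-40 - 16*r) + 184*r = 184*r + H*(-40 - 16*r))
1/I(215, x(-5)) = 1/(184*(√2*√(-5)) - 8*215*(5 + 2*(√2*√(-5)))) = 1/(184*(√2*(I*√5)) - 8*215*(5 + 2*(√2*(I*√5)))) = 1/(184*(I*√10) - 8*215*(5 + 2*(I*√10))) = 1/(184*I*√10 - 8*215*(5 + 2*I*√10)) = 1/(184*I*√10 + (-8600 - 3440*I*√10)) = 1/(-8600 - 3256*I*√10)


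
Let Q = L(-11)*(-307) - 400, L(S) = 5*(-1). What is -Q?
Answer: -1135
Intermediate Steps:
L(S) = -5
Q = 1135 (Q = -5*(-307) - 400 = 1535 - 400 = 1135)
-Q = -1*1135 = -1135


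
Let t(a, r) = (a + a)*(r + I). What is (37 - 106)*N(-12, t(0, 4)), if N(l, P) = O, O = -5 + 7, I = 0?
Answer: -138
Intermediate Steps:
t(a, r) = 2*a*r (t(a, r) = (a + a)*(r + 0) = (2*a)*r = 2*a*r)
O = 2
N(l, P) = 2
(37 - 106)*N(-12, t(0, 4)) = (37 - 106)*2 = -69*2 = -138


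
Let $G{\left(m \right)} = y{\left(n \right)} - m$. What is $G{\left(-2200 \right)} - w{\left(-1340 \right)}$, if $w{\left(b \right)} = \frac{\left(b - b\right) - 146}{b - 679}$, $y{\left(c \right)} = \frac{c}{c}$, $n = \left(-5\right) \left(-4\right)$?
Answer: $\frac{4443673}{2019} \approx 2200.9$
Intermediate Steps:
$n = 20$
$y{\left(c \right)} = 1$
$w{\left(b \right)} = - \frac{146}{-679 + b}$ ($w{\left(b \right)} = \frac{0 - 146}{-679 + b} = - \frac{146}{-679 + b}$)
$G{\left(m \right)} = 1 - m$
$G{\left(-2200 \right)} - w{\left(-1340 \right)} = \left(1 - -2200\right) - - \frac{146}{-679 - 1340} = \left(1 + 2200\right) - - \frac{146}{-2019} = 2201 - \left(-146\right) \left(- \frac{1}{2019}\right) = 2201 - \frac{146}{2019} = \frac{4443673}{2019}$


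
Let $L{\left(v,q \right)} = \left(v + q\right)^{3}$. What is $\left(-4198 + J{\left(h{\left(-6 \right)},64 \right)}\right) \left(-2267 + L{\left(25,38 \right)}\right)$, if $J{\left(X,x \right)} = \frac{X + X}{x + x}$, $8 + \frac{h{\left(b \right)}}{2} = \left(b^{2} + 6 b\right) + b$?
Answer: $- \frac{4161155375}{4} \approx -1.0403 \cdot 10^{9}$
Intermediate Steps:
$L{\left(v,q \right)} = \left(q + v\right)^{3}$
$h{\left(b \right)} = -16 + 2 b^{2} + 14 b$ ($h{\left(b \right)} = -16 + 2 \left(\left(b^{2} + 6 b\right) + b\right) = -16 + 2 \left(b^{2} + 7 b\right) = -16 + \left(2 b^{2} + 14 b\right) = -16 + 2 b^{2} + 14 b$)
$J{\left(X,x \right)} = \frac{X}{x}$ ($J{\left(X,x \right)} = \frac{2 X}{2 x} = 2 X \frac{1}{2 x} = \frac{X}{x}$)
$\left(-4198 + J{\left(h{\left(-6 \right)},64 \right)}\right) \left(-2267 + L{\left(25,38 \right)}\right) = \left(-4198 + \frac{-16 + 2 \left(-6\right)^{2} + 14 \left(-6\right)}{64}\right) \left(-2267 + \left(38 + 25\right)^{3}\right) = \left(-4198 + \left(-16 + 2 \cdot 36 - 84\right) \frac{1}{64}\right) \left(-2267 + 63^{3}\right) = \left(-4198 + \left(-16 + 72 - 84\right) \frac{1}{64}\right) \left(-2267 + 250047\right) = \left(-4198 - \frac{7}{16}\right) 247780 = \left(- \frac{67175}{16}\right) 247780 = - \frac{4161155375}{4}$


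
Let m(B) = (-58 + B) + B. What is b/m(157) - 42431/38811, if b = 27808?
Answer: 33387311/310488 ≈ 107.53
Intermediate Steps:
m(B) = -58 + 2*B
b/m(157) - 42431/38811 = 27808/(-58 + 2*157) - 42431/38811 = 27808/(-58 + 314) - 42431*1/38811 = 27808/256 - 42431/38811 = 27808*(1/256) - 42431/38811 = 869/8 - 42431/38811 = 33387311/310488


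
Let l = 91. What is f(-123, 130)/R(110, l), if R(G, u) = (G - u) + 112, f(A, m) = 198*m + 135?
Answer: 25875/131 ≈ 197.52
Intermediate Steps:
f(A, m) = 135 + 198*m
R(G, u) = 112 + G - u
f(-123, 130)/R(110, l) = (135 + 198*130)/(112 + 110 - 1*91) = (135 + 25740)/(112 + 110 - 91) = 25875/131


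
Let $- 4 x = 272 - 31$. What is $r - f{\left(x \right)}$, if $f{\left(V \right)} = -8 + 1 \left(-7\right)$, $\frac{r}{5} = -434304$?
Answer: $-2171505$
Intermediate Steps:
$x = - \frac{241}{4}$ ($x = - \frac{272 - 31}{4} = \left(- \frac{1}{4}\right) 241 = - \frac{241}{4} \approx -60.25$)
$r = -2171520$ ($r = 5 \left(-434304\right) = -2171520$)
$f{\left(V \right)} = -15$ ($f{\left(V \right)} = -8 - 7 = -15$)
$r - f{\left(x \right)} = -2171520 - -15 = -2171520 + 15 = -2171505$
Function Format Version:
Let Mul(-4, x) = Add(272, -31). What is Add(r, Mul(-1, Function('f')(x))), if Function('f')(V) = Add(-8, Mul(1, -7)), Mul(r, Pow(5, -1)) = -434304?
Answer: -2171505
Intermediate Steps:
x = Rational(-241, 4) (x = Mul(Rational(-1, 4), Add(272, -31)) = Mul(Rational(-1, 4), 241) = Rational(-241, 4) ≈ -60.250)
r = -2171520 (r = Mul(5, -434304) = -2171520)
Function('f')(V) = -15 (Function('f')(V) = Add(-8, -7) = -15)
Add(r, Mul(-1, Function('f')(x))) = Add(-2171520, Mul(-1, -15)) = Add(-2171520, 15) = -2171505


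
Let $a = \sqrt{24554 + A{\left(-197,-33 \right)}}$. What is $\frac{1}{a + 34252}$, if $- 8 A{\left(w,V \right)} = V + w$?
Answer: $\frac{137008}{4692699685} - \frac{2 \sqrt{98331}}{4692699685} \approx 2.9062 \cdot 10^{-5}$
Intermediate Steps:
$A{\left(w,V \right)} = - \frac{V}{8} - \frac{w}{8}$ ($A{\left(w,V \right)} = - \frac{V + w}{8} = - \frac{V}{8} - \frac{w}{8}$)
$a = \frac{\sqrt{98331}}{2}$ ($a = \sqrt{24554 - - \frac{115}{4}} = \sqrt{24554 + \left(\frac{33}{8} + \frac{197}{8}\right)} = \sqrt{24554 + \frac{115}{4}} = \sqrt{\frac{98331}{4}} = \frac{\sqrt{98331}}{2} \approx 156.79$)
$\frac{1}{a + 34252} = \frac{1}{\frac{\sqrt{98331}}{2} + 34252} = \frac{1}{34252 + \frac{\sqrt{98331}}{2}}$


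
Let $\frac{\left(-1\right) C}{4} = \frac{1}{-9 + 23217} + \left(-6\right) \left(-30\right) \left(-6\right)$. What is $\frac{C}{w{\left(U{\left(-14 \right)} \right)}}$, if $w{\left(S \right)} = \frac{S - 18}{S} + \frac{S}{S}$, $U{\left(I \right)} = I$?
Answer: $\frac{175452473}{133446} \approx 1314.8$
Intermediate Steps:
$w{\left(S \right)} = 1 + \frac{-18 + S}{S}$ ($w{\left(S \right)} = \frac{S - 18}{S} + 1 = \frac{-18 + S}{S} + 1 = 1 + \frac{-18 + S}{S}$)
$C = \frac{25064639}{5802}$ ($C = - 4 \left(\frac{1}{-9 + 23217} + \left(-6\right) \left(-30\right) \left(-6\right)\right) = - 4 \left(\frac{1}{23208} + 180 \left(-6\right)\right) = - 4 \left(\frac{1}{23208} - 1080\right) = \left(-4\right) \left(- \frac{25064639}{23208}\right) = \frac{25064639}{5802} \approx 4320.0$)
$\frac{C}{w{\left(U{\left(-14 \right)} \right)}} = \frac{25064639}{5802 \left(2 - \frac{18}{-14}\right)} = \frac{25064639}{5802 \left(2 - - \frac{9}{7}\right)} = \frac{25064639}{5802 \left(2 + \frac{9}{7}\right)} = \frac{25064639}{5802 \cdot \frac{23}{7}} = \frac{25064639}{5802} \cdot \frac{7}{23} = \frac{175452473}{133446}$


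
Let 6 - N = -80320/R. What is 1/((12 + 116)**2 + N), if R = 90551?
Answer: 90551/1484211210 ≈ 6.1009e-5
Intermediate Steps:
N = 623626/90551 (N = 6 - (-80320)/90551 = 6 - 1*(-80320/90551) = 6 + 80320/90551 = 623626/90551 ≈ 6.8870)
1/((12 + 116)**2 + N) = 1/((12 + 116)**2 + 623626/90551) = 1/(128**2 + 623626/90551) = 1/(16384 + 623626/90551) = 1/(1484211210/90551) = 90551/1484211210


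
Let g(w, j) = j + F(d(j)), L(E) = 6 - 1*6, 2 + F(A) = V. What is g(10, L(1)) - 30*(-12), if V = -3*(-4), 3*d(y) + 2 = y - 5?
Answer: 370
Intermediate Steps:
d(y) = -7/3 + y/3 (d(y) = -2/3 + (y - 5)/3 = -2/3 + (-5 + y)/3 = -2/3 + (-5/3 + y/3) = -7/3 + y/3)
V = 12
F(A) = 10 (F(A) = -2 + 12 = 10)
L(E) = 0 (L(E) = 6 - 6 = 0)
g(w, j) = 10 + j (g(w, j) = j + 10 = 10 + j)
g(10, L(1)) - 30*(-12) = (10 + 0) - 30*(-12) = 10 + 360 = 370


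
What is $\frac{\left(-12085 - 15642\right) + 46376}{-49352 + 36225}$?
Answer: $- \frac{18649}{13127} \approx -1.4207$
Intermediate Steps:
$\frac{\left(-12085 - 15642\right) + 46376}{-49352 + 36225} = \frac{-27727 + 46376}{-13127} = 18649 \left(- \frac{1}{13127}\right) = - \frac{18649}{13127}$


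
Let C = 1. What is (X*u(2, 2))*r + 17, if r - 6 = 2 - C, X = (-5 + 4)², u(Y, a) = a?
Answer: 31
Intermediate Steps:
X = 1 (X = (-1)² = 1)
r = 7 (r = 6 + (2 - 1*1) = 6 + (2 - 1) = 6 + 1 = 7)
(X*u(2, 2))*r + 17 = (1*2)*7 + 17 = 2*7 + 17 = 14 + 17 = 31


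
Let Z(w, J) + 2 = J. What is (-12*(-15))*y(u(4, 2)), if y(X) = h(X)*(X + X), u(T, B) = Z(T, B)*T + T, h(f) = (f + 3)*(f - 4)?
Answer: 0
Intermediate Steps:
h(f) = (-4 + f)*(3 + f) (h(f) = (3 + f)*(-4 + f) = (-4 + f)*(3 + f))
Z(w, J) = -2 + J
u(T, B) = T + T*(-2 + B) (u(T, B) = (-2 + B)*T + T = T*(-2 + B) + T = T + T*(-2 + B))
y(X) = 2*X*(-12 + X² - X) (y(X) = (-12 + X² - X)*(X + X) = (-12 + X² - X)*(2*X) = 2*X*(-12 + X² - X))
(-12*(-15))*y(u(4, 2)) = (-12*(-15))*(2*(4*(-1 + 2))*(-12 + (4*(-1 + 2))² - 4*(-1 + 2))) = 180*(2*(4*1)*(-12 + (4*1)² - 4)) = 180*(2*4*(-12 + 4² - 1*4)) = 180*(2*4*(-12 + 16 - 4)) = 180*(2*4*0) = 180*0 = 0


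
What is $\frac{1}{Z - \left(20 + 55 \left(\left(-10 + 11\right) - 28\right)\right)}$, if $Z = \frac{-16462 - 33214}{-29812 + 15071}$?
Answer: $\frac{14741}{21645241} \approx 0.00068103$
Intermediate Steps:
$Z = \frac{49676}{14741}$ ($Z = - \frac{49676}{-14741} = \left(-49676\right) \left(- \frac{1}{14741}\right) = \frac{49676}{14741} \approx 3.3699$)
$\frac{1}{Z - \left(20 + 55 \left(\left(-10 + 11\right) - 28\right)\right)} = \frac{1}{\frac{49676}{14741} - \left(20 + 55 \left(\left(-10 + 11\right) - 28\right)\right)} = \frac{1}{\frac{49676}{14741} - \left(20 + 55 \left(1 - 28\right)\right)} = \frac{1}{\frac{49676}{14741} - -1465} = \frac{1}{\frac{49676}{14741} + \left(1485 - 20\right)} = \frac{1}{\frac{49676}{14741} + 1465} = \frac{1}{\frac{21645241}{14741}} = \frac{14741}{21645241}$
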